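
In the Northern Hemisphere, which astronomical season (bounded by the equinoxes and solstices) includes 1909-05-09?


Date: May 9
Astronomical Spring (approx.; exact equinox/solstice day varies by year): March 20 to June 20
May 9 falls within the Spring window

Spring


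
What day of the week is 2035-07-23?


Date: July 23, 2035
Anchor: Jan 1, 2035. With p = 2035 - 1 = 2034: (p + p//4 - p//100 + p//400) mod 7 = (2034 + 508 - 20 + 5) mod 7 = 2527 mod 7 = 0 -> Monday (Mon=0 ... Sun=6)
Days before July (Jan-Jun): 181; offset = 181 + 23 - 1 = 203
Weekday index = (0 + 203) mod 7 = 0

Day of the week: Monday


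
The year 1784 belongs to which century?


Century = (year - 1) // 100 + 1
= (1784 - 1) // 100 + 1
= 1783 // 100 + 1
= 17 + 1

18th century


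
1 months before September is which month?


September is month 9
9 - 1 = 8

August


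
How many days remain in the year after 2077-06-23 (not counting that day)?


Day of year: 174 of 365
Remaining = 365 - 174

191 days


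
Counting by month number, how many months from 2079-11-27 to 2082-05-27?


From November 2079 to May 2082
3 years * 12 = 36 months, minus 6 months = 30

30 months


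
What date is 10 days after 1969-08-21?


Start: 1969-08-21, add 10 days
August 1969 has 31 days; 21 + 10 = 31 stays within August

Result: 1969-08-31


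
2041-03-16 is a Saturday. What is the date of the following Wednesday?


Current: Saturday
Target: Wednesday
Days ahead: 4

Next Wednesday: 2041-03-20


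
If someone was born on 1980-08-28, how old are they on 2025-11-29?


Birth: 1980-08-28
Reference: 2025-11-29
Year difference: 2025 - 1980 = 45

45 years old


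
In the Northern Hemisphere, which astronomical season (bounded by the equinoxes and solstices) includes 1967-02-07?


Date: February 7
Astronomical Winter (approx.; exact equinox/solstice day varies by year): December 21 to March 19
February 7 falls within the Winter window

Winter


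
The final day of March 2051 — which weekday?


March 2051 has 31 days
Anchor: Jan 1, 2051. With p = 2051 - 1 = 2050: (p + p//4 - p//100 + p//400) mod 7 = (2050 + 512 - 20 + 5) mod 7 = 2547 mod 7 = 6 -> Sunday (Mon=0 ... Sun=6)
Days before March (Jan-Feb): 59; March 1 index = (6 + 59) mod 7 = 2 -> Wednesday
Last day offset: 31 - 1 = 30 days
Weekday index = (2 + 30) mod 7 = 4

Friday, March 31


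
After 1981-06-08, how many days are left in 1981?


Day of year: 159 of 365
Remaining = 365 - 159

206 days


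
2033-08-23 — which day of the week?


Date: August 23, 2033
Anchor: Jan 1, 2033. With p = 2033 - 1 = 2032: (p + p//4 - p//100 + p//400) mod 7 = (2032 + 508 - 20 + 5) mod 7 = 2525 mod 7 = 5 -> Saturday (Mon=0 ... Sun=6)
Days before August (Jan-Jul): 212; offset = 212 + 23 - 1 = 234
Weekday index = (5 + 234) mod 7 = 1

Day of the week: Tuesday


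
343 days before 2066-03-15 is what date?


Start: 2066-03-15, subtract 343 days
Back 15 days from March 15 reaches February 28, 2066 -> 328 left
February 2066 has 28 days -> back to January 31, 2066 -> 300 left
January 2066 has 31 days -> back to December 31, 2065 -> 269 left
December 2065 has 31 days -> back to November 30, 2065 -> 238 left
November 2065 has 30 days -> back to October 31, 2065 -> 208 left
October 2065 has 31 days -> back to September 30, 2065 -> 177 left
September 2065 has 30 days -> back to August 31, 2065 -> 147 left
August 2065 has 31 days -> back to July 31, 2065 -> 116 left
July 2065 has 31 days -> back to June 30, 2065 -> 85 left
June 2065 has 30 days -> back to May 31, 2065 -> 55 left
May 2065 has 31 days -> back to April 30, 2065 -> 24 left
April 2065: 30 - 24 = 6 -> lands on April 6

Result: 2065-04-06


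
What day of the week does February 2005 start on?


Target: February 1, 2005
Anchor: Jan 1, 2005. With p = 2005 - 1 = 2004: (p + p//4 - p//100 + p//400) mod 7 = (2004 + 501 - 20 + 5) mod 7 = 2490 mod 7 = 5 -> Saturday (Mon=0 ... Sun=6)
Days before February (Jan): 31 days
Weekday index = (5 + 31) mod 7 = 1

Tuesday


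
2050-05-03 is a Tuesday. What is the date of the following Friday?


Current: Tuesday
Target: Friday
Days ahead: 3

Next Friday: 2050-05-06


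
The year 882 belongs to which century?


Century = (year - 1) // 100 + 1
= (882 - 1) // 100 + 1
= 881 // 100 + 1
= 8 + 1

9th century


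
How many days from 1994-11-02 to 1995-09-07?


From 1994-11-02 to 1995-09-07
1994-11-02: days before November = 31 + 28 + 31 + 30 + 31 + 30 + 31 + 31 + 30 + 31 = 304 (1994 is not a leap year); day of year = 304 + 2 = 306
1995-09-07: days before September = 31 + 28 + 31 + 30 + 31 + 30 + 31 + 31 = 243 (1995 is not a leap year); day of year = 243 + 7 = 250
Rest of 1994: 365 - 306 = 59
Total = 59 + 250 = 309

309 days


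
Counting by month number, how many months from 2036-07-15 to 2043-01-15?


From July 2036 to January 2043
7 years * 12 = 84 months, minus 6 months = 78

78 months


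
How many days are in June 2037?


June 2037

30 days


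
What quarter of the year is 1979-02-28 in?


Month: February (month 2)
Q1: Jan-Mar, Q2: Apr-Jun, Q3: Jul-Sep, Q4: Oct-Dec

Q1


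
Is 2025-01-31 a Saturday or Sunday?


Anchor: Jan 1, 2025. With p = 2025 - 1 = 2024: (p + p//4 - p//100 + p//400) mod 7 = (2024 + 506 - 20 + 5) mod 7 = 2515 mod 7 = 2 -> Wednesday (Mon=0 ... Sun=6)
Day of year: 31; offset = 30
Weekday index = (2 + 30) mod 7 = 4 -> Friday
Weekend days: Saturday, Sunday

No


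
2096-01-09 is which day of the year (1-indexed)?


Date: January 9, 2096
No months before January
Plus 9 days in January

Day of year: 9


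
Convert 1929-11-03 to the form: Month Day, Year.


ISO 1929-11-03 parses as year=1929, month=11, day=03
Month 11 -> November

November 3, 1929


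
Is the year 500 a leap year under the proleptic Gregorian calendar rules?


Gregorian leap year rule: divisible by 4, but not by 100, unless also by 400.
500 is divisible by 100 but not 400 -> not a leap year

No


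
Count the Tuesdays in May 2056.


May 2056 has 31 days
Anchor: Jan 1, 2056. With p = 2056 - 1 = 2055: (p + p//4 - p//100 + p//400) mod 7 = (2055 + 513 - 20 + 5) mod 7 = 2553 mod 7 = 5 -> Saturday (Mon=0 ... Sun=6)
Days before May (Jan-Apr): 121; May 1 index = (5 + 121) mod 7 = 0 -> Monday
First Tuesday is May 2
Tuesdays: 2, 9, 16, 23, 30

5 Tuesdays


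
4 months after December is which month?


December is month 12
12 + 4 = 16; wrap: 16 - 12 = 4

April


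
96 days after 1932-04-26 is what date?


Start: 1932-04-26, add 96 days
April 1932 has 30 days: 30 - 26 = 4 days to April 30 -> 92 left
May 1932 has 31 days -> 61 left
June 1932 has 30 days -> 31 left
July 1932: 31 <= 31 -> lands on July 31

Result: 1932-07-31


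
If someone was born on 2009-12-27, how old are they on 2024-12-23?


Birth: 2009-12-27
Reference: 2024-12-23
Year difference: 2024 - 2009 = 15
Birthday not yet reached in 2024, subtract 1

14 years old


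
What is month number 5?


Month 5 of 12

May


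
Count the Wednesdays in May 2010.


May 2010 has 31 days
Anchor: Jan 1, 2010. With p = 2010 - 1 = 2009: (p + p//4 - p//100 + p//400) mod 7 = (2009 + 502 - 20 + 5) mod 7 = 2496 mod 7 = 4 -> Friday (Mon=0 ... Sun=6)
Days before May (Jan-Apr): 120; May 1 index = (4 + 120) mod 7 = 5 -> Saturday
First Wednesday is May 5
Wednesdays: 5, 12, 19, 26

4 Wednesdays


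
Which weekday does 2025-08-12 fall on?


Date: August 12, 2025
Anchor: Jan 1, 2025. With p = 2025 - 1 = 2024: (p + p//4 - p//100 + p//400) mod 7 = (2024 + 506 - 20 + 5) mod 7 = 2515 mod 7 = 2 -> Wednesday (Mon=0 ... Sun=6)
Days before August (Jan-Jul): 212; offset = 212 + 12 - 1 = 223
Weekday index = (2 + 223) mod 7 = 1

Day of the week: Tuesday


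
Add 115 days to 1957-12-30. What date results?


Start: 1957-12-30, add 115 days
December 1957 has 31 days: 31 - 30 = 1 day to December 31 -> 114 left
January 1958 has 31 days -> 83 left
February 1958 has 28 days -> 55 left
March 1958 has 31 days -> 24 left
April 1958: 24 <= 30 -> lands on April 24

Result: 1958-04-24


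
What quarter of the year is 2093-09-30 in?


Month: September (month 9)
Q1: Jan-Mar, Q2: Apr-Jun, Q3: Jul-Sep, Q4: Oct-Dec

Q3


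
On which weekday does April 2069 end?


April 2069 has 30 days
Anchor: Jan 1, 2069. With p = 2069 - 1 = 2068: (p + p//4 - p//100 + p//400) mod 7 = (2068 + 517 - 20 + 5) mod 7 = 2570 mod 7 = 1 -> Tuesday (Mon=0 ... Sun=6)
Days before April (Jan-Mar): 90; April 1 index = (1 + 90) mod 7 = 0 -> Monday
Last day offset: 30 - 1 = 29 days
Weekday index = (0 + 29) mod 7 = 1

Tuesday, April 30


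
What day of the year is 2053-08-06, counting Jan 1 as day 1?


Date: August 6, 2053
Days in months 1 through 7: 212
Plus 6 days in August

Day of year: 218


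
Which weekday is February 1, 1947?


Target: February 1, 1947
Anchor: Jan 1, 1947. With p = 1947 - 1 = 1946: (p + p//4 - p//100 + p//400) mod 7 = (1946 + 486 - 19 + 4) mod 7 = 2417 mod 7 = 2 -> Wednesday (Mon=0 ... Sun=6)
Days before February (Jan): 31 days
Weekday index = (2 + 31) mod 7 = 5

Saturday


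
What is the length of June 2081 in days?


June 2081

30 days


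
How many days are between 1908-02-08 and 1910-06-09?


From 1908-02-08 to 1910-06-09
1908-02-08: days before February = 31; day of year = 31 + 8 = 39
1910-06-09: days before June = 31 + 28 + 31 + 30 + 31 = 151 (1910 is not a leap year); day of year = 151 + 9 = 160
Rest of 1908: 366 - 39 = 327
Full years 1909 (365): 365
Total = 327 + 365 + 160 = 852

852 days


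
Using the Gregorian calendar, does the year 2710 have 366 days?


Gregorian leap year rule: divisible by 4, but not by 100, unless also by 400.
2710 is not divisible by 4 -> not a leap year

No


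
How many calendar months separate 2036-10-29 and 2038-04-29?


From October 2036 to April 2038
2 years * 12 = 24 months, minus 6 months = 18

18 months


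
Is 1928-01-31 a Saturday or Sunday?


Anchor: Jan 1, 1928. With p = 1928 - 1 = 1927: (p + p//4 - p//100 + p//400) mod 7 = (1927 + 481 - 19 + 4) mod 7 = 2393 mod 7 = 6 -> Sunday (Mon=0 ... Sun=6)
Day of year: 31; offset = 30
Weekday index = (6 + 30) mod 7 = 1 -> Tuesday
Weekend days: Saturday, Sunday

No


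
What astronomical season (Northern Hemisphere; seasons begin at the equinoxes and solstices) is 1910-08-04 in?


Date: August 4
Astronomical Summer (approx.; exact equinox/solstice day varies by year): June 21 to September 21
August 4 falls within the Summer window

Summer


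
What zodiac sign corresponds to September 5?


Date: September 5
Conventional tropical zodiac dates: Virgo from August 23 onward; Libra starts September 23
September 5 falls within the Virgo range

Virgo


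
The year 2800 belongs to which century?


Century = (year - 1) // 100 + 1
= (2800 - 1) // 100 + 1
= 2799 // 100 + 1
= 27 + 1

28th century


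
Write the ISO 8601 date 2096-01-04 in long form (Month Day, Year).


ISO 2096-01-04 parses as year=2096, month=01, day=04
Month 1 -> January

January 4, 2096


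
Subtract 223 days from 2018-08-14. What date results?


Start: 2018-08-14, subtract 223 days
Back 14 days from August 14 reaches July 31, 2018 -> 209 left
July 2018 has 31 days -> back to June 30, 2018 -> 178 left
June 2018 has 30 days -> back to May 31, 2018 -> 148 left
May 2018 has 31 days -> back to April 30, 2018 -> 117 left
April 2018 has 30 days -> back to March 31, 2018 -> 87 left
March 2018 has 31 days -> back to February 28, 2018 -> 56 left
February 2018 has 28 days -> back to January 31, 2018 -> 28 left
January 2018: 31 - 28 = 3 -> lands on January 3

Result: 2018-01-03


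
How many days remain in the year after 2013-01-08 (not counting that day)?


Day of year: 8 of 365
Remaining = 365 - 8

357 days


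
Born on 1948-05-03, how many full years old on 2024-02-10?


Birth: 1948-05-03
Reference: 2024-02-10
Year difference: 2024 - 1948 = 76
Birthday not yet reached in 2024, subtract 1

75 years old


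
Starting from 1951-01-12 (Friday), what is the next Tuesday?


Current: Friday
Target: Tuesday
Days ahead: 4

Next Tuesday: 1951-01-16


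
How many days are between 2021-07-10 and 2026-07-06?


From 2021-07-10 to 2026-07-06
2021-07-10: days before July = 31 + 28 + 31 + 30 + 31 + 30 = 181 (2021 is not a leap year); day of year = 181 + 10 = 191
2026-07-06: days before July = 31 + 28 + 31 + 30 + 31 + 30 = 181 (2026 is not a leap year); day of year = 181 + 6 = 187
Rest of 2021: 365 - 191 = 174
Full years 2022 (365), 2023 (365), 2024 (366), 2025 (365): 1461
Total = 174 + 1461 + 187 = 1822

1822 days


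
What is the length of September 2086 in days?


September 2086

30 days


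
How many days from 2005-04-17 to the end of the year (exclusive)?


Day of year: 107 of 365
Remaining = 365 - 107

258 days


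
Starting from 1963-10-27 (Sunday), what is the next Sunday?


Current: Sunday
Target: Sunday
Days ahead: 7

Next Sunday: 1963-11-03


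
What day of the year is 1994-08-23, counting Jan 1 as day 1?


Date: August 23, 1994
Days in months 1 through 7: 212
Plus 23 days in August

Day of year: 235


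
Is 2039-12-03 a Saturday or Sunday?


Anchor: Jan 1, 2039. With p = 2039 - 1 = 2038: (p + p//4 - p//100 + p//400) mod 7 = (2038 + 509 - 20 + 5) mod 7 = 2532 mod 7 = 5 -> Saturday (Mon=0 ... Sun=6)
Day of year: 337; offset = 336
Weekday index = (5 + 336) mod 7 = 5 -> Saturday
Weekend days: Saturday, Sunday

Yes


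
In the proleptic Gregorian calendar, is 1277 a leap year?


Gregorian leap year rule: divisible by 4, but not by 100, unless also by 400.
1277 is not divisible by 4 -> not a leap year

No


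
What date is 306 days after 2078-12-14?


Start: 2078-12-14, add 306 days
December 2078 has 31 days: 31 - 14 = 17 days to December 31 -> 289 left
January 2079 has 31 days -> 258 left
February 2079 has 28 days -> 230 left
March 2079 has 31 days -> 199 left
April 2079 has 30 days -> 169 left
May 2079 has 31 days -> 138 left
June 2079 has 30 days -> 108 left
July 2079 has 31 days -> 77 left
August 2079 has 31 days -> 46 left
September 2079 has 30 days -> 16 left
October 2079: 16 <= 31 -> lands on October 16

Result: 2079-10-16


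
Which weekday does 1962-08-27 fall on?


Date: August 27, 1962
Anchor: Jan 1, 1962. With p = 1962 - 1 = 1961: (p + p//4 - p//100 + p//400) mod 7 = (1961 + 490 - 19 + 4) mod 7 = 2436 mod 7 = 0 -> Monday (Mon=0 ... Sun=6)
Days before August (Jan-Jul): 212; offset = 212 + 27 - 1 = 238
Weekday index = (0 + 238) mod 7 = 0

Day of the week: Monday


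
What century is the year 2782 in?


Century = (year - 1) // 100 + 1
= (2782 - 1) // 100 + 1
= 2781 // 100 + 1
= 27 + 1

28th century


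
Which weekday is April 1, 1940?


Target: April 1, 1940
Anchor: Jan 1, 1940. With p = 1940 - 1 = 1939: (p + p//4 - p//100 + p//400) mod 7 = (1939 + 484 - 19 + 4) mod 7 = 2408 mod 7 = 0 -> Monday (Mon=0 ... Sun=6)
Days before April (Jan-Mar): 91 days
Weekday index = (0 + 91) mod 7 = 0

Monday


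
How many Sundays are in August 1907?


August 1907 has 31 days
Anchor: Jan 1, 1907. With p = 1907 - 1 = 1906: (p + p//4 - p//100 + p//400) mod 7 = (1906 + 476 - 19 + 4) mod 7 = 2367 mod 7 = 1 -> Tuesday (Mon=0 ... Sun=6)
Days before August (Jan-Jul): 212; August 1 index = (1 + 212) mod 7 = 3 -> Thursday
First Sunday is August 4
Sundays: 4, 11, 18, 25

4 Sundays


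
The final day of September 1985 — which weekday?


September 1985 has 30 days
Anchor: Jan 1, 1985. With p = 1985 - 1 = 1984: (p + p//4 - p//100 + p//400) mod 7 = (1984 + 496 - 19 + 4) mod 7 = 2465 mod 7 = 1 -> Tuesday (Mon=0 ... Sun=6)
Days before September (Jan-Aug): 243; September 1 index = (1 + 243) mod 7 = 6 -> Sunday
Last day offset: 30 - 1 = 29 days
Weekday index = (6 + 29) mod 7 = 0

Monday, September 30


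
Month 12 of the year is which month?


Month 12 of 12

December


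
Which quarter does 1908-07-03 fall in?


Month: July (month 7)
Q1: Jan-Mar, Q2: Apr-Jun, Q3: Jul-Sep, Q4: Oct-Dec

Q3


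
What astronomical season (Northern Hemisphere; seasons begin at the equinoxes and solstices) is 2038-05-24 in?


Date: May 24
Astronomical Spring (approx.; exact equinox/solstice day varies by year): March 20 to June 20
May 24 falls within the Spring window

Spring


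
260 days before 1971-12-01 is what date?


Start: 1971-12-01, subtract 260 days
Back 1 day from December 1 reaches November 30, 1971 -> 259 left
November 1971 has 30 days -> back to October 31, 1971 -> 229 left
October 1971 has 31 days -> back to September 30, 1971 -> 198 left
September 1971 has 30 days -> back to August 31, 1971 -> 168 left
August 1971 has 31 days -> back to July 31, 1971 -> 137 left
July 1971 has 31 days -> back to June 30, 1971 -> 106 left
June 1971 has 30 days -> back to May 31, 1971 -> 76 left
May 1971 has 31 days -> back to April 30, 1971 -> 45 left
April 1971 has 30 days -> back to March 31, 1971 -> 15 left
March 1971: 31 - 15 = 16 -> lands on March 16

Result: 1971-03-16


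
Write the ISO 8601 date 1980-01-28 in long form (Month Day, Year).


ISO 1980-01-28 parses as year=1980, month=01, day=28
Month 1 -> January

January 28, 1980


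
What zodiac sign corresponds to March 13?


Date: March 13
Conventional tropical zodiac dates: Pisces from February 19 onward; Aries starts March 21
March 13 falls within the Pisces range

Pisces


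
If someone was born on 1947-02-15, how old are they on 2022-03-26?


Birth: 1947-02-15
Reference: 2022-03-26
Year difference: 2022 - 1947 = 75

75 years old


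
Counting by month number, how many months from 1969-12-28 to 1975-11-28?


From December 1969 to November 1975
6 years * 12 = 72 months, minus 1 month = 71

71 months


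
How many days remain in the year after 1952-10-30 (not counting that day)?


Day of year: 304 of 366
Remaining = 366 - 304

62 days


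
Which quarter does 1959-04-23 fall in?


Month: April (month 4)
Q1: Jan-Mar, Q2: Apr-Jun, Q3: Jul-Sep, Q4: Oct-Dec

Q2


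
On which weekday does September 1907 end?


September 1907 has 30 days
Anchor: Jan 1, 1907. With p = 1907 - 1 = 1906: (p + p//4 - p//100 + p//400) mod 7 = (1906 + 476 - 19 + 4) mod 7 = 2367 mod 7 = 1 -> Tuesday (Mon=0 ... Sun=6)
Days before September (Jan-Aug): 243; September 1 index = (1 + 243) mod 7 = 6 -> Sunday
Last day offset: 30 - 1 = 29 days
Weekday index = (6 + 29) mod 7 = 0

Monday, September 30


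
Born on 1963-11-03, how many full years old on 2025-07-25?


Birth: 1963-11-03
Reference: 2025-07-25
Year difference: 2025 - 1963 = 62
Birthday not yet reached in 2025, subtract 1

61 years old


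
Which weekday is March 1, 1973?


Target: March 1, 1973
Anchor: Jan 1, 1973. With p = 1973 - 1 = 1972: (p + p//4 - p//100 + p//400) mod 7 = (1972 + 493 - 19 + 4) mod 7 = 2450 mod 7 = 0 -> Monday (Mon=0 ... Sun=6)
Days before March (Jan-Feb): 59 days
Weekday index = (0 + 59) mod 7 = 3

Thursday


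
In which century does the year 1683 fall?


Century = (year - 1) // 100 + 1
= (1683 - 1) // 100 + 1
= 1682 // 100 + 1
= 16 + 1

17th century


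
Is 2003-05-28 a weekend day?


Anchor: Jan 1, 2003. With p = 2003 - 1 = 2002: (p + p//4 - p//100 + p//400) mod 7 = (2002 + 500 - 20 + 5) mod 7 = 2487 mod 7 = 2 -> Wednesday (Mon=0 ... Sun=6)
Day of year: 148; offset = 147
Weekday index = (2 + 147) mod 7 = 2 -> Wednesday
Weekend days: Saturday, Sunday

No


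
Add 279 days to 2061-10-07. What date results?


Start: 2061-10-07, add 279 days
October 2061 has 31 days: 31 - 7 = 24 days to October 31 -> 255 left
November 2061 has 30 days -> 225 left
December 2061 has 31 days -> 194 left
January 2062 has 31 days -> 163 left
February 2062 has 28 days -> 135 left
March 2062 has 31 days -> 104 left
April 2062 has 30 days -> 74 left
May 2062 has 31 days -> 43 left
June 2062 has 30 days -> 13 left
July 2062: 13 <= 31 -> lands on July 13

Result: 2062-07-13


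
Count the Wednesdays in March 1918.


March 1918 has 31 days
Anchor: Jan 1, 1918. With p = 1918 - 1 = 1917: (p + p//4 - p//100 + p//400) mod 7 = (1917 + 479 - 19 + 4) mod 7 = 2381 mod 7 = 1 -> Tuesday (Mon=0 ... Sun=6)
Days before March (Jan-Feb): 59; March 1 index = (1 + 59) mod 7 = 4 -> Friday
First Wednesday is March 6
Wednesdays: 6, 13, 20, 27

4 Wednesdays


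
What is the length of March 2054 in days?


March 2054

31 days


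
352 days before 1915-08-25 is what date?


Start: 1915-08-25, subtract 352 days
Back 25 days from August 25 reaches July 31, 1915 -> 327 left
July 1915 has 31 days -> back to June 30, 1915 -> 296 left
June 1915 has 30 days -> back to May 31, 1915 -> 266 left
May 1915 has 31 days -> back to April 30, 1915 -> 235 left
April 1915 has 30 days -> back to March 31, 1915 -> 205 left
March 1915 has 31 days -> back to February 28, 1915 -> 174 left
February 1915 has 28 days -> back to January 31, 1915 -> 146 left
January 1915 has 31 days -> back to December 31, 1914 -> 115 left
December 1914 has 31 days -> back to November 30, 1914 -> 84 left
November 1914 has 30 days -> back to October 31, 1914 -> 54 left
October 1914 has 31 days -> back to September 30, 1914 -> 23 left
September 1914: 30 - 23 = 7 -> lands on September 7

Result: 1914-09-07


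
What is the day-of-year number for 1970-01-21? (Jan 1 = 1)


Date: January 21, 1970
No months before January
Plus 21 days in January

Day of year: 21


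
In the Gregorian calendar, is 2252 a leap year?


Gregorian leap year rule: divisible by 4, but not by 100, unless also by 400.
2252 is divisible by 4 but not 100 -> leap year

Yes


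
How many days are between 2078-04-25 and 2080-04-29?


From 2078-04-25 to 2080-04-29
2078-04-25: days before April = 31 + 28 + 31 = 90 (2078 is not a leap year); day of year = 90 + 25 = 115
2080-04-29: days before April = 31 + 29 + 31 = 91 (2080 is a leap year); day of year = 91 + 29 = 120
Rest of 2078: 365 - 115 = 250
Full years 2079 (365): 365
Total = 250 + 365 + 120 = 735

735 days


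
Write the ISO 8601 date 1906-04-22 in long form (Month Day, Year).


ISO 1906-04-22 parses as year=1906, month=04, day=22
Month 4 -> April

April 22, 1906


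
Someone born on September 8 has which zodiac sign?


Date: September 8
Conventional tropical zodiac dates: Virgo from August 23 onward; Libra starts September 23
September 8 falls within the Virgo range

Virgo


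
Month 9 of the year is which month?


Month 9 of 12

September


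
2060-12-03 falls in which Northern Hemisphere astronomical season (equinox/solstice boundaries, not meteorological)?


Date: December 3
Astronomical Autumn (approx.; exact equinox/solstice day varies by year): September 22 to December 20
December 3 falls within the Autumn window

Autumn


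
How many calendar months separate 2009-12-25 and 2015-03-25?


From December 2009 to March 2015
6 years * 12 = 72 months, minus 9 months = 63

63 months


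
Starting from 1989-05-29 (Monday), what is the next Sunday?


Current: Monday
Target: Sunday
Days ahead: 6

Next Sunday: 1989-06-04


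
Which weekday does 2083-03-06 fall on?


Date: March 6, 2083
Anchor: Jan 1, 2083. With p = 2083 - 1 = 2082: (p + p//4 - p//100 + p//400) mod 7 = (2082 + 520 - 20 + 5) mod 7 = 2587 mod 7 = 4 -> Friday (Mon=0 ... Sun=6)
Days before March (Jan-Feb): 59; offset = 59 + 6 - 1 = 64
Weekday index = (4 + 64) mod 7 = 5

Day of the week: Saturday


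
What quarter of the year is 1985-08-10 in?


Month: August (month 8)
Q1: Jan-Mar, Q2: Apr-Jun, Q3: Jul-Sep, Q4: Oct-Dec

Q3


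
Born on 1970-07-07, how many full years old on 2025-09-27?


Birth: 1970-07-07
Reference: 2025-09-27
Year difference: 2025 - 1970 = 55

55 years old


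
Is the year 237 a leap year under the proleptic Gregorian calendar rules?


Gregorian leap year rule: divisible by 4, but not by 100, unless also by 400.
237 is not divisible by 4 -> not a leap year

No


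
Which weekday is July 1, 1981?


Target: July 1, 1981
Anchor: Jan 1, 1981. With p = 1981 - 1 = 1980: (p + p//4 - p//100 + p//400) mod 7 = (1980 + 495 - 19 + 4) mod 7 = 2460 mod 7 = 3 -> Thursday (Mon=0 ... Sun=6)
Days before July (Jan-Jun): 181 days
Weekday index = (3 + 181) mod 7 = 2

Wednesday


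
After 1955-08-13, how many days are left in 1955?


Day of year: 225 of 365
Remaining = 365 - 225

140 days


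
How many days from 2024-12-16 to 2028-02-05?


From 2024-12-16 to 2028-02-05
2024-12-16: days before December = 31 + 29 + 31 + 30 + 31 + 30 + 31 + 31 + 30 + 31 + 30 = 335 (2024 is a leap year); day of year = 335 + 16 = 351
2028-02-05: days before February = 31; day of year = 31 + 5 = 36
Rest of 2024: 366 - 351 = 15
Full years 2025 (365), 2026 (365), 2027 (365): 1095
Total = 15 + 1095 + 36 = 1146

1146 days


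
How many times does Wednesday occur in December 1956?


December 1956 has 31 days
Anchor: Jan 1, 1956. With p = 1956 - 1 = 1955: (p + p//4 - p//100 + p//400) mod 7 = (1955 + 488 - 19 + 4) mod 7 = 2428 mod 7 = 6 -> Sunday (Mon=0 ... Sun=6)
Days before December (Jan-Nov): 335; December 1 index = (6 + 335) mod 7 = 5 -> Saturday
First Wednesday is December 5
Wednesdays: 5, 12, 19, 26

4 Wednesdays


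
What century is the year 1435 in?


Century = (year - 1) // 100 + 1
= (1435 - 1) // 100 + 1
= 1434 // 100 + 1
= 14 + 1

15th century


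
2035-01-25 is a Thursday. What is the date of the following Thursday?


Current: Thursday
Target: Thursday
Days ahead: 7

Next Thursday: 2035-02-01


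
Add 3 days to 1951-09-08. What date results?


Start: 1951-09-08, add 3 days
September 1951 has 30 days; 8 + 3 = 11 stays within September

Result: 1951-09-11


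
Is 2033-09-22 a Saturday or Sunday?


Anchor: Jan 1, 2033. With p = 2033 - 1 = 2032: (p + p//4 - p//100 + p//400) mod 7 = (2032 + 508 - 20 + 5) mod 7 = 2525 mod 7 = 5 -> Saturday (Mon=0 ... Sun=6)
Day of year: 265; offset = 264
Weekday index = (5 + 264) mod 7 = 3 -> Thursday
Weekend days: Saturday, Sunday

No


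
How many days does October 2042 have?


October 2042

31 days


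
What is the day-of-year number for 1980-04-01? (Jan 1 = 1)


Date: April 1, 1980
Days in months 1 through 3: 91
Plus 1 days in April

Day of year: 92


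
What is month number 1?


Month 1 of 12

January


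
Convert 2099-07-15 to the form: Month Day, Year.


ISO 2099-07-15 parses as year=2099, month=07, day=15
Month 7 -> July

July 15, 2099


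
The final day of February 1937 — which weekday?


February 1937 has 28 days
Anchor: Jan 1, 1937. With p = 1937 - 1 = 1936: (p + p//4 - p//100 + p//400) mod 7 = (1936 + 484 - 19 + 4) mod 7 = 2405 mod 7 = 4 -> Friday (Mon=0 ... Sun=6)
Days before February (Jan): 31; February 1 index = (4 + 31) mod 7 = 0 -> Monday
Last day offset: 28 - 1 = 27 days
Weekday index = (0 + 27) mod 7 = 6

Sunday, February 28


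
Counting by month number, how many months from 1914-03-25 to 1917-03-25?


From March 1914 to March 1917
3 years * 12 = 36 months = 36

36 months


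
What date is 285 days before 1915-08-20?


Start: 1915-08-20, subtract 285 days
Back 20 days from August 20 reaches July 31, 1915 -> 265 left
July 1915 has 31 days -> back to June 30, 1915 -> 234 left
June 1915 has 30 days -> back to May 31, 1915 -> 204 left
May 1915 has 31 days -> back to April 30, 1915 -> 173 left
April 1915 has 30 days -> back to March 31, 1915 -> 143 left
March 1915 has 31 days -> back to February 28, 1915 -> 112 left
February 1915 has 28 days -> back to January 31, 1915 -> 84 left
January 1915 has 31 days -> back to December 31, 1914 -> 53 left
December 1914 has 31 days -> back to November 30, 1914 -> 22 left
November 1914: 30 - 22 = 8 -> lands on November 8

Result: 1914-11-08


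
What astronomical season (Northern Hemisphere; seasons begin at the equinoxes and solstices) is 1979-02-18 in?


Date: February 18
Astronomical Winter (approx.; exact equinox/solstice day varies by year): December 21 to March 19
February 18 falls within the Winter window

Winter


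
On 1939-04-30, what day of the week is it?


Date: April 30, 1939
Anchor: Jan 1, 1939. With p = 1939 - 1 = 1938: (p + p//4 - p//100 + p//400) mod 7 = (1938 + 484 - 19 + 4) mod 7 = 2407 mod 7 = 6 -> Sunday (Mon=0 ... Sun=6)
Days before April (Jan-Mar): 90; offset = 90 + 30 - 1 = 119
Weekday index = (6 + 119) mod 7 = 6

Day of the week: Sunday


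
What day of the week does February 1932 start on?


Target: February 1, 1932
Anchor: Jan 1, 1932. With p = 1932 - 1 = 1931: (p + p//4 - p//100 + p//400) mod 7 = (1931 + 482 - 19 + 4) mod 7 = 2398 mod 7 = 4 -> Friday (Mon=0 ... Sun=6)
Days before February (Jan): 31 days
Weekday index = (4 + 31) mod 7 = 0

Monday


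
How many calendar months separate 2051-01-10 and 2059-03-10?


From January 2051 to March 2059
8 years * 12 = 96 months, plus 2 months = 98

98 months


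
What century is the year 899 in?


Century = (year - 1) // 100 + 1
= (899 - 1) // 100 + 1
= 898 // 100 + 1
= 8 + 1

9th century


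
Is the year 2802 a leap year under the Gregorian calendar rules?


Gregorian leap year rule: divisible by 4, but not by 100, unless also by 400.
2802 is not divisible by 4 -> not a leap year

No


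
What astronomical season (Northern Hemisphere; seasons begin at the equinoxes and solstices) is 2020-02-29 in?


Date: February 29
Astronomical Winter (approx.; exact equinox/solstice day varies by year): December 21 to March 19
February 29 falls within the Winter window

Winter


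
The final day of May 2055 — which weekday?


May 2055 has 31 days
Anchor: Jan 1, 2055. With p = 2055 - 1 = 2054: (p + p//4 - p//100 + p//400) mod 7 = (2054 + 513 - 20 + 5) mod 7 = 2552 mod 7 = 4 -> Friday (Mon=0 ... Sun=6)
Days before May (Jan-Apr): 120; May 1 index = (4 + 120) mod 7 = 5 -> Saturday
Last day offset: 31 - 1 = 30 days
Weekday index = (5 + 30) mod 7 = 0

Monday, May 31


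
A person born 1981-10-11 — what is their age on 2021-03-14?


Birth: 1981-10-11
Reference: 2021-03-14
Year difference: 2021 - 1981 = 40
Birthday not yet reached in 2021, subtract 1

39 years old


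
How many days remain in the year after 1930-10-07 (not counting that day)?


Day of year: 280 of 365
Remaining = 365 - 280

85 days


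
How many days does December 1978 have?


December 1978

31 days


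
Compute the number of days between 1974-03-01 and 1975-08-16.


From 1974-03-01 to 1975-08-16
1974-03-01: days before March = 31 + 28 = 59 (1974 is not a leap year); day of year = 59 + 1 = 60
1975-08-16: days before August = 31 + 28 + 31 + 30 + 31 + 30 + 31 = 212 (1975 is not a leap year); day of year = 212 + 16 = 228
Rest of 1974: 365 - 60 = 305
Total = 305 + 228 = 533

533 days


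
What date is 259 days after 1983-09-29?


Start: 1983-09-29, add 259 days
September 1983 has 30 days: 30 - 29 = 1 day to September 30 -> 258 left
October 1983 has 31 days -> 227 left
November 1983 has 30 days -> 197 left
December 1983 has 31 days -> 166 left
January 1984 has 31 days -> 135 left
February 1984 has 29 days -> 106 left
March 1984 has 31 days -> 75 left
April 1984 has 30 days -> 45 left
May 1984 has 31 days -> 14 left
June 1984: 14 <= 30 -> lands on June 14

Result: 1984-06-14


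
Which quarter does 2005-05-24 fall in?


Month: May (month 5)
Q1: Jan-Mar, Q2: Apr-Jun, Q3: Jul-Sep, Q4: Oct-Dec

Q2


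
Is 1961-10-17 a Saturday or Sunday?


Anchor: Jan 1, 1961. With p = 1961 - 1 = 1960: (p + p//4 - p//100 + p//400) mod 7 = (1960 + 490 - 19 + 4) mod 7 = 2435 mod 7 = 6 -> Sunday (Mon=0 ... Sun=6)
Day of year: 290; offset = 289
Weekday index = (6 + 289) mod 7 = 1 -> Tuesday
Weekend days: Saturday, Sunday

No


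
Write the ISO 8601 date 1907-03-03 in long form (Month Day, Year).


ISO 1907-03-03 parses as year=1907, month=03, day=03
Month 3 -> March

March 3, 1907


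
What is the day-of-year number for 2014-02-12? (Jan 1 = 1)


Date: February 12, 2014
Days in months 1 through 1: 31
Plus 12 days in February

Day of year: 43


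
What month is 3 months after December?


December is month 12
12 + 3 = 15; wrap: 15 - 12 = 3

March


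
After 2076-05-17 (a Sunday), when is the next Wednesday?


Current: Sunday
Target: Wednesday
Days ahead: 3

Next Wednesday: 2076-05-20


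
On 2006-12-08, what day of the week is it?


Date: December 8, 2006
Anchor: Jan 1, 2006. With p = 2006 - 1 = 2005: (p + p//4 - p//100 + p//400) mod 7 = (2005 + 501 - 20 + 5) mod 7 = 2491 mod 7 = 6 -> Sunday (Mon=0 ... Sun=6)
Days before December (Jan-Nov): 334; offset = 334 + 8 - 1 = 341
Weekday index = (6 + 341) mod 7 = 4

Day of the week: Friday


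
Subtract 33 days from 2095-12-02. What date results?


Start: 2095-12-02, subtract 33 days
Back 2 days from December 2 reaches November 30, 2095 -> 31 left
November 2095 has 30 days -> back to October 31, 2095 -> 1 left
October 2095: 31 - 1 = 30 -> lands on October 30

Result: 2095-10-30


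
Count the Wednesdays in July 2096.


July 2096 has 31 days
Anchor: Jan 1, 2096. With p = 2096 - 1 = 2095: (p + p//4 - p//100 + p//400) mod 7 = (2095 + 523 - 20 + 5) mod 7 = 2603 mod 7 = 6 -> Sunday (Mon=0 ... Sun=6)
Days before July (Jan-Jun): 182; July 1 index = (6 + 182) mod 7 = 6 -> Sunday
First Wednesday is July 4
Wednesdays: 4, 11, 18, 25

4 Wednesdays


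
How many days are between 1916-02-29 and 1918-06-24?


From 1916-02-29 to 1918-06-24
1916-02-29: days before February = 31; day of year = 31 + 29 = 60
1918-06-24: days before June = 31 + 28 + 31 + 30 + 31 = 151 (1918 is not a leap year); day of year = 151 + 24 = 175
Rest of 1916: 366 - 60 = 306
Full years 1917 (365): 365
Total = 306 + 365 + 175 = 846

846 days


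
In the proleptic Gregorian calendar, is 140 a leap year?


Gregorian leap year rule: divisible by 4, but not by 100, unless also by 400.
140 is divisible by 4 but not 100 -> leap year

Yes


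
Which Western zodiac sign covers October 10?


Date: October 10
Conventional tropical zodiac dates: Libra from September 23 onward; Scorpio starts October 23
October 10 falls within the Libra range

Libra


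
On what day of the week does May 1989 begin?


Target: May 1, 1989
Anchor: Jan 1, 1989. With p = 1989 - 1 = 1988: (p + p//4 - p//100 + p//400) mod 7 = (1988 + 497 - 19 + 4) mod 7 = 2470 mod 7 = 6 -> Sunday (Mon=0 ... Sun=6)
Days before May (Jan-Apr): 120 days
Weekday index = (6 + 120) mod 7 = 0

Monday


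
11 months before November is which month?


November is month 11
11 - 11 = 0; wrap: 0 + 12 = 12

December


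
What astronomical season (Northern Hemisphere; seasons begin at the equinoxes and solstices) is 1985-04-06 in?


Date: April 6
Astronomical Spring (approx.; exact equinox/solstice day varies by year): March 20 to June 20
April 6 falls within the Spring window

Spring


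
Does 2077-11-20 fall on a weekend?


Anchor: Jan 1, 2077. With p = 2077 - 1 = 2076: (p + p//4 - p//100 + p//400) mod 7 = (2076 + 519 - 20 + 5) mod 7 = 2580 mod 7 = 4 -> Friday (Mon=0 ... Sun=6)
Day of year: 324; offset = 323
Weekday index = (4 + 323) mod 7 = 5 -> Saturday
Weekend days: Saturday, Sunday

Yes


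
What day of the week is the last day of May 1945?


May 1945 has 31 days
Anchor: Jan 1, 1945. With p = 1945 - 1 = 1944: (p + p//4 - p//100 + p//400) mod 7 = (1944 + 486 - 19 + 4) mod 7 = 2415 mod 7 = 0 -> Monday (Mon=0 ... Sun=6)
Days before May (Jan-Apr): 120; May 1 index = (0 + 120) mod 7 = 1 -> Tuesday
Last day offset: 31 - 1 = 30 days
Weekday index = (1 + 30) mod 7 = 3

Thursday, May 31


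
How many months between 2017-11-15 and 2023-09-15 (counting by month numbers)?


From November 2017 to September 2023
6 years * 12 = 72 months, minus 2 months = 70

70 months


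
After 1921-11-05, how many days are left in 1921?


Day of year: 309 of 365
Remaining = 365 - 309

56 days


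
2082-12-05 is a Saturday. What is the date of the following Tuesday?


Current: Saturday
Target: Tuesday
Days ahead: 3

Next Tuesday: 2082-12-08


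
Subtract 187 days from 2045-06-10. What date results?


Start: 2045-06-10, subtract 187 days
Back 10 days from June 10 reaches May 31, 2045 -> 177 left
May 2045 has 31 days -> back to April 30, 2045 -> 146 left
April 2045 has 30 days -> back to March 31, 2045 -> 116 left
March 2045 has 31 days -> back to February 28, 2045 -> 85 left
February 2045 has 28 days -> back to January 31, 2045 -> 57 left
January 2045 has 31 days -> back to December 31, 2044 -> 26 left
December 2044: 31 - 26 = 5 -> lands on December 5

Result: 2044-12-05


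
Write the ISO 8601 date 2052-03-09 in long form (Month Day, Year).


ISO 2052-03-09 parses as year=2052, month=03, day=09
Month 3 -> March

March 9, 2052


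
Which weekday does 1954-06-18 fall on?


Date: June 18, 1954
Anchor: Jan 1, 1954. With p = 1954 - 1 = 1953: (p + p//4 - p//100 + p//400) mod 7 = (1953 + 488 - 19 + 4) mod 7 = 2426 mod 7 = 4 -> Friday (Mon=0 ... Sun=6)
Days before June (Jan-May): 151; offset = 151 + 18 - 1 = 168
Weekday index = (4 + 168) mod 7 = 4

Day of the week: Friday


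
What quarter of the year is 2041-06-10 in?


Month: June (month 6)
Q1: Jan-Mar, Q2: Apr-Jun, Q3: Jul-Sep, Q4: Oct-Dec

Q2


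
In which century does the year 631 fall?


Century = (year - 1) // 100 + 1
= (631 - 1) // 100 + 1
= 630 // 100 + 1
= 6 + 1

7th century


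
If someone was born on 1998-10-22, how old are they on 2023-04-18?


Birth: 1998-10-22
Reference: 2023-04-18
Year difference: 2023 - 1998 = 25
Birthday not yet reached in 2023, subtract 1

24 years old


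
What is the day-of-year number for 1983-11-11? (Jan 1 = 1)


Date: November 11, 1983
Days in months 1 through 10: 304
Plus 11 days in November

Day of year: 315


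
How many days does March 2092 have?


March 2092

31 days


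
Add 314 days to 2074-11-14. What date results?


Start: 2074-11-14, add 314 days
November 2074 has 30 days: 30 - 14 = 16 days to November 30 -> 298 left
December 2074 has 31 days -> 267 left
January 2075 has 31 days -> 236 left
February 2075 has 28 days -> 208 left
March 2075 has 31 days -> 177 left
April 2075 has 30 days -> 147 left
May 2075 has 31 days -> 116 left
June 2075 has 30 days -> 86 left
July 2075 has 31 days -> 55 left
August 2075 has 31 days -> 24 left
September 2075: 24 <= 30 -> lands on September 24

Result: 2075-09-24


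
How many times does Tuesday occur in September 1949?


September 1949 has 30 days
Anchor: Jan 1, 1949. With p = 1949 - 1 = 1948: (p + p//4 - p//100 + p//400) mod 7 = (1948 + 487 - 19 + 4) mod 7 = 2420 mod 7 = 5 -> Saturday (Mon=0 ... Sun=6)
Days before September (Jan-Aug): 243; September 1 index = (5 + 243) mod 7 = 3 -> Thursday
First Tuesday is September 6
Tuesdays: 6, 13, 20, 27

4 Tuesdays


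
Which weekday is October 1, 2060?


Target: October 1, 2060
Anchor: Jan 1, 2060. With p = 2060 - 1 = 2059: (p + p//4 - p//100 + p//400) mod 7 = (2059 + 514 - 20 + 5) mod 7 = 2558 mod 7 = 3 -> Thursday (Mon=0 ... Sun=6)
Days before October (Jan-Sep): 274 days
Weekday index = (3 + 274) mod 7 = 4

Friday


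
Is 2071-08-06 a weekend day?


Anchor: Jan 1, 2071. With p = 2071 - 1 = 2070: (p + p//4 - p//100 + p//400) mod 7 = (2070 + 517 - 20 + 5) mod 7 = 2572 mod 7 = 3 -> Thursday (Mon=0 ... Sun=6)
Day of year: 218; offset = 217
Weekday index = (3 + 217) mod 7 = 3 -> Thursday
Weekend days: Saturday, Sunday

No


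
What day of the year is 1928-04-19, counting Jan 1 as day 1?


Date: April 19, 1928
Days in months 1 through 3: 91
Plus 19 days in April

Day of year: 110


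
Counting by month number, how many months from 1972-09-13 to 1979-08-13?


From September 1972 to August 1979
7 years * 12 = 84 months, minus 1 month = 83

83 months


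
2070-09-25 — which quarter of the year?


Month: September (month 9)
Q1: Jan-Mar, Q2: Apr-Jun, Q3: Jul-Sep, Q4: Oct-Dec

Q3


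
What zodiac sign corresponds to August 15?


Date: August 15
Conventional tropical zodiac dates: Leo from July 23 onward; Virgo starts August 23
August 15 falls within the Leo range

Leo
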